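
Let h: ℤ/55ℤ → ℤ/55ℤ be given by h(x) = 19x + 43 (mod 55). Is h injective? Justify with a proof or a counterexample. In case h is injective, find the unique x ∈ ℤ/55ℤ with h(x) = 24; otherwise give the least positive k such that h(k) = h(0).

Suppose h(x_1) = h(x_2) in ℤ/55ℤ. Then 19x_1 + 43 ≡ 19x_2 + 43 (mod 55), thus 19(x_1 − x_2) ≡ 0 (mod 55).
Since gcd(19, 55) = 1, 19 is invertible modulo 55, so x_1 − x_2 ≡ 0 (mod 55), i.e. x_1 = x_2.
So h is injective.
We now compute 19⁻¹ mod 55 explicitly. Euclid's algorithm: 55 = 2·19 + 17, 19 = 1·17 + 2, 17 = 8·2 + 1; back-substituting gives 1 = 29·19 − 10·55, so 19⁻¹ ≡ 29 (mod 55).
Since h is injective, we compute h⁻¹(24): solve 19x + 43 ≡ 24 (mod 55), i.e. 19x ≡ 36 (mod 55).
Multiplying by 19⁻¹ = 29 gives x ≡ 29·36 = 1044 = 18·55 + 54 ≡ 54 (mod 55).
Check: h(54) = 19·54 + 43 = 1069 = 19·55 + 24 ≡ 24 (mod 55).

54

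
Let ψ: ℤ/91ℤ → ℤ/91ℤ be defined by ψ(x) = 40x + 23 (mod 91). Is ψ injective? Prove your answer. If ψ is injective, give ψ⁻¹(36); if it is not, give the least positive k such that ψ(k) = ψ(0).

Recall: ψ is injective if ψ(x_1) = ψ(x_2) implies x_1 = x_2.
Suppose ψ(x_1) = ψ(x_2) in ℤ/91ℤ. Then 40x_1 + 23 ≡ 40x_2 + 23 (mod 91), therefore 40(x_1 − x_2) ≡ 0 (mod 91).
Since gcd(40, 91) = 1, 40 is invertible modulo 91, thus x_1 − x_2 ≡ 0 (mod 91), i.e. x_1 = x_2.
Hence ψ is injective.
We now compute 40⁻¹ mod 91 explicitly. Euclid's algorithm: 91 = 2·40 + 11, 40 = 3·11 + 7, 11 = 1·7 + 4, 7 = 1·4 + 3, 4 = 1·3 + 1; back-substituting gives 1 = 66·40 − 29·91, so 40⁻¹ ≡ 66 (mod 91).
Since ψ is injective, we compute ψ⁻¹(36): solve 40x + 23 ≡ 36 (mod 91), i.e. 40x ≡ 13 (mod 91).
Multiplying by 40⁻¹ = 66 gives x ≡ 66·13 = 858 = 9·91 + 39 ≡ 39 (mod 91).
Check: ψ(39) = 40·39 + 23 = 1583 = 17·91 + 36 ≡ 36 (mod 91).

39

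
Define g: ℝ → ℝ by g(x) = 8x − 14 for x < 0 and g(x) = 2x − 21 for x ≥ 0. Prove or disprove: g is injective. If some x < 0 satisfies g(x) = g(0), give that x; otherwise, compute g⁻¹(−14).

-7/8

Both pieces are strictly increasing (slopes 8 and 2), so each is injective on its own interval.
The left piece maps (−∞, 0) onto (−∞, −14); the right piece maps [0, ∞) onto [−21, ∞).
These images overlap. In particular g(0) = −21 (right piece), and solving 8x − 14 = −21 on the left piece gives x = −7/8 < 0.
So g(−7/8) = g(0) with −7/8 ≠ 0, and g is not injective. This x = −7/8 is the requested value below 0.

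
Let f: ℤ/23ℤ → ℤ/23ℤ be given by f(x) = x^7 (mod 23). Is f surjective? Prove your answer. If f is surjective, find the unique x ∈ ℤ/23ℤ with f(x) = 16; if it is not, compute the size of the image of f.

Since 23 is prime, the nonzero elements of ℤ/23ℤ form a cyclic group of order 22.
As gcd(7, 22) = 1, raising to the 7th power is a bijection on this group: if u^7 ≡ v^7 then (uv^{−1})^7 = 1, and the only element of order dividing gcd(7, 22) = 1 is 1, so u = v.
With f(0) = 0 this makes f injective on all of ℤ/23ℤ, hence bijective (finite equal-size domain and codomain). In particular f is surjective.
Since f is surjective, we find the preimage of 16. The inverse of x ↦ x^7 on (ℤ/23ℤ)^× is x ↦ x^19, because 7·19 = 133 = 6·22 + 1 ≡ 1 (mod 22) and x^{22} = 1 for x ≠ 0 (Fermat). So f⁻¹(16) = 16^19 mod 23.
Repeated squaring mod 23: 16^1 ≡ 16, 16^2 ≡ 16² = 256 ≡ 3, 16^4 ≡ 3² = 9, 16^8 ≡ 9² = 81 ≡ 12, 16^16 ≡ 12² = 144 ≡ 6. Since 19 = 16 + 2 + 1, 16^19 ≡ 6·3·16: 6·3 = 18, then 18·16 = 288 ≡ 12. So 16^19 ≡ 12 (mod 23).
Hence f⁻¹(16) = 12.

12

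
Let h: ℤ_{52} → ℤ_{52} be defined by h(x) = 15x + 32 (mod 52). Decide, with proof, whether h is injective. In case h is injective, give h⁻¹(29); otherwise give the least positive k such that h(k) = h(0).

31

Suppose h(x_1) = h(x_2) in ℤ_{52}. Then 15x_1 + 32 ≡ 15x_2 + 32 (mod 52), therefore 15(x_1 − x_2) ≡ 0 (mod 52).
Since gcd(15, 52) = 1, 15 is invertible modulo 52, thus x_1 − x_2 ≡ 0 (mod 52), i.e. x_1 = x_2.
Thus h is injective.
We now compute 15⁻¹ mod 52 explicitly. Euclid's algorithm: 52 = 3·15 + 7, 15 = 2·7 + 1; back-substituting gives 1 = 7·15 − 2·52, so 15⁻¹ ≡ 7 (mod 52).
Since h is injective, we compute h⁻¹(29): solve 15x + 32 ≡ 29 (mod 52), i.e. 15x ≡ 49 (mod 52).
Multiplying by 15⁻¹ = 7 gives x ≡ 7·49 = 343 = 6·52 + 31 ≡ 31 (mod 52).
Check: h(31) = 15·31 + 32 = 497 = 9·52 + 29 ≡ 29 (mod 52).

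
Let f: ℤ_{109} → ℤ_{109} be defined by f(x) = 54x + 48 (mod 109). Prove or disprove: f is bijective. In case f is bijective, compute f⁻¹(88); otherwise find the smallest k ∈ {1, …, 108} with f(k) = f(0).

Suppose f(x_1) = f(x_2) in ℤ_{109}. Then 54x_1 + 48 ≡ 54x_2 + 48 (mod 109), thus 54(x_1 − x_2) ≡ 0 (mod 109).
Since gcd(54, 109) = 1, 54 is invertible modulo 109, thus x_1 − x_2 ≡ 0 (mod 109), i.e. x_1 = x_2.
We now compute 54⁻¹ mod 109 explicitly. Euclid's algorithm: 109 = 2·54 + 1; back-substituting gives 1 = 107·54 − 53·109, so 54⁻¹ ≡ 107 (mod 109).
For any y ∈ ℤ_{109}, x = 107(y − 48) mod 109 satisfies f(x) = 54·107(y − 48) + 48 ≡ y (since 54·107 ≡ 1 mod 109). So every y has a preimage.
Hence f is bijective.
Since f is bijective, we compute f⁻¹(88): solve 54x + 48 ≡ 88 (mod 109), i.e. 54x ≡ 40 (mod 109).
Multiplying by 54⁻¹ = 107 gives x ≡ 107·40 = 4280 = 39·109 + 29 ≡ 29 (mod 109).
Check: f(29) = 54·29 + 48 = 1614 = 14·109 + 88 ≡ 88 (mod 109).

29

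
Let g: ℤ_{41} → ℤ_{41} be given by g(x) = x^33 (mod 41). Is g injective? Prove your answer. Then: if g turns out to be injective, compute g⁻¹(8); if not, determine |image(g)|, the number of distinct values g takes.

Since 41 is prime, the nonzero elements of ℤ_{41} form a cyclic group of order 40.
As gcd(33, 40) = 1, raising to the 33rd power is a bijection on this group: if a^33 ≡ b^33 then (ab^{−1})^33 = 1, and the only element of order dividing gcd(33, 40) = 1 is 1, so a = b.
With g(0) = 0 this makes g injective on all of ℤ_{41}, hence bijective (finite equal-size domain and codomain). In particular g is injective.
Since g is injective, we find the preimage of 8. The inverse of x ↦ x^33 on (ℤ_{41})^× is x ↦ x^17, because 33·17 = 561 = 14·40 + 1 ≡ 1 (mod 40) and x^{40} = 1 for x ≠ 0 (Fermat). So g⁻¹(8) = 8^17 mod 41.
Repeated squaring mod 41: 8^1 ≡ 8, 8^2 ≡ 8² = 64 ≡ 23, 8^4 ≡ 23² = 529 ≡ 37, 8^8 ≡ 37² = 1369 ≡ 16, 8^16 ≡ 16² = 256 ≡ 10. Since 17 = 16 + 1, 8^17 ≡ 10·8: 10·8 = 80 ≡ 39. So 8^17 ≡ 39 (mod 41).
Hence g⁻¹(8) = 39.

39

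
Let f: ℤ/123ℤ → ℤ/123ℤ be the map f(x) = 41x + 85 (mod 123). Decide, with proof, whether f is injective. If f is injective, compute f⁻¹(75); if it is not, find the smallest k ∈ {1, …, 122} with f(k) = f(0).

3

We have gcd(41, 123) = 41 > 1. Taking u = 0 and v = 3: f(0) = 85 and f(3) = 41·3 + 85 = 208 ≡ 85 (mod 123).
So f(0) = f(3) while 0 ≠ 3, so f is not injective.
Since f is not injective, we find the least positive k with f(k) = f(0): this means 41k ≡ 0 (mod 123), i.e. 123 ∣ 41k. Since gcd(41, 123) = 41, dividing through by 41 this holds exactly when 3 ∣ k.
The smallest positive such k is 3.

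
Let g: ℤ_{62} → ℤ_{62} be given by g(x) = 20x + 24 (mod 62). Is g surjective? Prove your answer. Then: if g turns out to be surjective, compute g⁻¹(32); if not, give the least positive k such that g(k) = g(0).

Since gcd(20, 62) = 2, we have 20x ≡ 0 (mod 2) for all x, so g(x) ≡ 0 (mod 2).
But 1 ≢ 0 (mod 2), so 1 ∈ ℤ_{62} has no preimage. Hence g is not surjective.
Since g is not surjective, we find the least positive k with g(k) = g(0): this means 20k ≡ 0 (mod 62), i.e. 62 ∣ 20k. Since gcd(20, 62) = 2, dividing through by 2 this holds exactly when 31 ∣ 10k, and as gcd(10, 31) = 1, exactly when 31 ∣ k.
The smallest positive such k is 31.

31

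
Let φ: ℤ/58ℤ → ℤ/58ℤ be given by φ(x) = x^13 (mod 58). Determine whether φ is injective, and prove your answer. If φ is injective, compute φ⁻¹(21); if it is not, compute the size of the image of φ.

11

Computing x^13 mod 58 for each x (by repeated squaring, reducing mod 58 at every step), the values φ(0), φ(1), …, φ(57) are: 0, 1, 14, 19, 22, 35, 34, 25, 18, 13, 26, 21, 12, 9, 2, 27, 20, 17, 8, 3, 16, 11, 4, 53, 52, 7, 10, 15, 28, 29, 30, 43, 48, 51, 6, 5, 54, 47, 42, 55, 50, 41, 38, 31, 56, 49, 46, 37, 32, 45, 40, 33, 24, 23, 36, 39, 44, 57.
Every element of ℤ/58ℤ appears exactly once in this list, so φ is a bijection, and in particular injective.
Since φ is injective, we read off the preimage of 21 from the same table: φ(11) = 21, so φ⁻¹(21) = 11.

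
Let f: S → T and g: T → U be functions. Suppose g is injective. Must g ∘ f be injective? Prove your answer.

not injective

No. Take S = {0, 1}, T = U = {0, 1, 2, 3, 4, 5}, f(0) = f(1) = 0, and g = identity (injective).
Then (g ∘ f)(0) = (g ∘ f)(1) = 0 with 0 ≠ 1, so g ∘ f is not injective.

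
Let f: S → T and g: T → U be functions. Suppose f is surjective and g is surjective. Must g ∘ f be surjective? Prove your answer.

surjective

Let c ∈ U. Since g is surjective, there is b ∈ T with g(b) = c. Since f is surjective, there is a ∈ S with f(a) = b.
Then (g ∘ f)(a) = g(b) = c. Thus g ∘ f is surjective.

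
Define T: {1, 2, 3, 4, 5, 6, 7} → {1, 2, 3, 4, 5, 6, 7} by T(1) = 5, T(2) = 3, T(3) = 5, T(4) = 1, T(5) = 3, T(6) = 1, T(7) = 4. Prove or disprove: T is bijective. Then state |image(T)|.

T(1) = 5 = T(3) with 1 ≠ 3, so T is not injective, hence not bijective.
The image of T is {1, 3, 4, 5}, which has 4 elements.

4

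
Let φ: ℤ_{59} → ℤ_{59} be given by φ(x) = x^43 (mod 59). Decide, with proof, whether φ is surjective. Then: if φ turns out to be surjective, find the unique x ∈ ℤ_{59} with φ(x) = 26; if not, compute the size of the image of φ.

Since 59 is prime, the nonzero elements of ℤ_{59} form a cyclic group of order 58.
As gcd(43, 58) = 1, raising to the 43rd power is a bijection on this group: if s^43 ≡ t^43 then (st^{−1})^43 = 1, and the only element of order dividing gcd(43, 58) = 1 is 1, so s = t.
With φ(0) = 0 this makes φ injective on all of ℤ_{59}, hence bijective (finite equal-size domain and codomain). In particular φ is surjective.
Since φ is surjective, we find the preimage of 26. The inverse of x ↦ x^43 on (ℤ_{59})^× is x ↦ x^27, because 43·27 = 1161 = 20·58 + 1 ≡ 1 (mod 58) and x^{58} = 1 for x ≠ 0 (Fermat). So φ⁻¹(26) = 26^27 mod 59.
Repeated squaring mod 59: 26^1 ≡ 26, 26^2 ≡ 26² = 676 ≡ 27, 26^4 ≡ 27² = 729 ≡ 21, 26^8 ≡ 21² = 441 ≡ 28, 26^16 ≡ 28² = 784 ≡ 17. Since 27 = 16 + 8 + 2 + 1, 26^27 ≡ 17·28·27·26: 17·28 = 476 ≡ 4, then 4·27 = 108 ≡ 49, then 49·26 = 1274 ≡ 35. So 26^27 ≡ 35 (mod 59).
Hence φ⁻¹(26) = 35.

35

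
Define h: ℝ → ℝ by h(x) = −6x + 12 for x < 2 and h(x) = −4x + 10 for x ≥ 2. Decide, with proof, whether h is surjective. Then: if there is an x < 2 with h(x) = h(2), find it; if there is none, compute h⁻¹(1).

Both pieces are strictly decreasing (slopes −6 and −4), so each is injective on its own interval.
The left piece maps (−∞, 2) onto (0, ∞); the right piece maps [2, ∞) onto (−∞, 2].
The union (0, ∞) ∪ (−∞, 2] covers ℝ, so h is surjective.
For the follow-up: the images overlap, so an x < 2 with h(x) = h(2) exists. h(2) = 2; solving −6x + 12 = 2 for x < 2 gives x = (2 − 12)/(−6) = 5/3.

5/3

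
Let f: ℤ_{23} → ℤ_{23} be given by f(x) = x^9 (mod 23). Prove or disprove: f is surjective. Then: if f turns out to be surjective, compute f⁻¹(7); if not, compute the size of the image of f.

Since 23 is prime, the nonzero elements of ℤ_{23} form a cyclic group of order 22.
As gcd(9, 22) = 1, raising to the 9th power is a bijection on this group: if a^9 ≡ b^9 then (ab^{−1})^9 = 1, and the only element of order dividing gcd(9, 22) = 1 is 1, so a = b.
With f(0) = 0 this makes f injective on all of ℤ_{23}, hence bijective (finite equal-size domain and codomain). In particular f is surjective.
Since f is surjective, we find the preimage of 7. The inverse of x ↦ x^9 on (ℤ_{23})^× is x ↦ x^5, because 9·5 = 45 = 2·22 + 1 ≡ 1 (mod 22) and x^{22} = 1 for x ≠ 0 (Fermat). So f⁻¹(7) = 7^5 mod 23.
Repeated squaring mod 23: 7^1 ≡ 7, 7^2 ≡ 7² = 49 ≡ 3, 7^4 ≡ 3² = 9. Since 5 = 4 + 1, 7^5 ≡ 9·7: 9·7 = 63 ≡ 17. So 7^5 ≡ 17 (mod 23).
Hence f⁻¹(7) = 17.

17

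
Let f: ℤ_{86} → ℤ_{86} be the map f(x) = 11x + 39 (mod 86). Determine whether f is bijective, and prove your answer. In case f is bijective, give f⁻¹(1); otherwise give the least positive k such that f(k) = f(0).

20

Recall that f is injective if f(s) = f(t) implies s = t.
If f(s) = f(t), then 11s ≡ 11t (mod 86). Because gcd(11, 86) = 1, we may cancel 11 to get s ≡ t (mod 86).
We now compute 11⁻¹ mod 86 explicitly. Euclid's algorithm: 86 = 7·11 + 9, 11 = 1·9 + 2, 9 = 4·2 + 1; back-substituting gives 1 = 47·11 − 6·86, so 11⁻¹ ≡ 47 (mod 86).
Then y ↦ 47(y − 39) is a two-sided inverse to f, so every y ∈ ℤ_{86} has a preimage.
So f is bijective.
Since f is bijective, we find f⁻¹(1): we need 11x ≡ 1 − 39 ≡ 48 (mod 86). Using 11⁻¹ = 47: x ≡ 47·48 = 2256 = 26·86 + 20, so x = 20.
Check: f(20) = 11·20 + 39 = 259 = 3·86 + 1 ≡ 1 (mod 86).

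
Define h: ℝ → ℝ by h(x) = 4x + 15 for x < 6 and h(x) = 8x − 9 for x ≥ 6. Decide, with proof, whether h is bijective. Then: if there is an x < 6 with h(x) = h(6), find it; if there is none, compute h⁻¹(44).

53/8

Both pieces are strictly increasing (slopes 4 and 8), so each is injective on its own interval.
The left piece maps (−∞, 6) onto (−∞, 39); the right piece maps [6, ∞) onto [39, ∞).
Since 39 = 39, the images partition ℝ: h is injective and surjective, hence bijective.
Because the two images are disjoint, no x < 6 has h(x) = h(6), so we compute h⁻¹(44): 44 lies in [39, ∞), so solve 8x − 9 = 44: x = (44 + 9)/8 = 53/8.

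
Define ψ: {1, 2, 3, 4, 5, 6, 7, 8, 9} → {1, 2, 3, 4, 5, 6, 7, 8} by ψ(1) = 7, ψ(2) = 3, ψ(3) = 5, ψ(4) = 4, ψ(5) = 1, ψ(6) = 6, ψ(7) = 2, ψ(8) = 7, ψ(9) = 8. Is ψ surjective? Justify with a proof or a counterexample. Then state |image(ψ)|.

Every element of the codomain has a preimage: 1 = ψ(5), 2 = ψ(7), 3 = ψ(2), 4 = ψ(4), 5 = ψ(3), 6 = ψ(6), 7 = ψ(1), 8 = ψ(9).
Therefore ψ is surjective.
The image of ψ is {1, 2, 3, 4, 5, 6, 7, 8}, which has 8 elements.

8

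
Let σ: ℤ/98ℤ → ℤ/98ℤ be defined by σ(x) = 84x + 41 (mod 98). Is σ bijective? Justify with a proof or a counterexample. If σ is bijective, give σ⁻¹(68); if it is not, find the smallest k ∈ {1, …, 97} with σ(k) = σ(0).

We have gcd(84, 98) = 14 > 1. Taking x_1 = 0 and x_2 = 7: σ(0) = 41 and σ(7) = 84·7 + 41 = 629 ≡ 41 (mod 98).
So σ(0) = σ(7) while 0 ≠ 7, thus σ is not injective, hence not bijective.
Since σ is not bijective, we find the least positive k with σ(k) = σ(0): this means 84k ≡ 0 (mod 98), i.e. 98 ∣ 84k. Since gcd(84, 98) = 14, dividing through by 14 this holds exactly when 7 ∣ 6k, and as gcd(6, 7) = 1, exactly when 7 ∣ k.
The smallest positive such k is 7.

7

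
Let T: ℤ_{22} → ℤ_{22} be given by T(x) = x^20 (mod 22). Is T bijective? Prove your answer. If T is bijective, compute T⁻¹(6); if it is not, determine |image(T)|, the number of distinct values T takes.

4

T(1) = 1^20 = 1.
T(3): Repeated squaring mod 22: 3^1 ≡ 3, 3^2 ≡ 3² = 9, 3^4 ≡ 9² = 81 ≡ 15, 3^8 ≡ 15² = 225 ≡ 5, 3^16 ≡ 5² = 25 ≡ 3. Since 20 = 16 + 4, 3^20 ≡ 3·15: 3·15 = 45 ≡ 1. So 3^20 ≡ 1 (mod 22).
So T(1) = T(3) = 1 while 1 ≠ 3, therefore T is not injective, hence not bijective.
Since T is not bijective, we determine |image(T)|. Computing x^20 mod 22 for each x (by repeated squaring, reducing mod 22 at every step), the values T(0), T(1), …, T(21) are: 0, 1, 12, 1, 12, 1, 12, 1, 12, 1, 12, 11, 12, 1, 12, 1, 12, 1, 12, 1, 12, 1.
The distinct values are {0, 1, 11, 12}; there are 4 of them.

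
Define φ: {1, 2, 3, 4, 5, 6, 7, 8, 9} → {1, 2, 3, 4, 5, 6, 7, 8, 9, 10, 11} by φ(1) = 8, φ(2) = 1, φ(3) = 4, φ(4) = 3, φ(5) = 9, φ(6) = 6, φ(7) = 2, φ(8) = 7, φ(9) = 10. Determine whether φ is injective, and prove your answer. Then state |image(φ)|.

9

The values φ(1), …, φ(9) are 8, 1, 4, 3, 9, 6, 2, 7, 10 — all distinct.
So φ(x_1) = φ(x_2) only when x_1 = x_2, and φ is injective.
The image of φ is {1, 2, 3, 4, 6, 7, 8, 9, 10}, which has 9 elements.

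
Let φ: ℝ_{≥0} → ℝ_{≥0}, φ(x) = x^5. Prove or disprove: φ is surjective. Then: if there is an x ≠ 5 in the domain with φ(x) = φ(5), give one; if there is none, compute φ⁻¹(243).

3

For any y ∈ ℝ_{≥0}, x = y^{1/5} ∈ ℝ_{≥0} gives φ(x) = y, so φ is surjective.
Since x ↦ x^5 is strictly increasing on ℝ_{≥0}, it is injective there, so no x ≠ 5 in the domain has φ(x) = φ(5). We therefore compute φ⁻¹(243) = 243^{1/5} = 3 (indeed 3^5 = 243).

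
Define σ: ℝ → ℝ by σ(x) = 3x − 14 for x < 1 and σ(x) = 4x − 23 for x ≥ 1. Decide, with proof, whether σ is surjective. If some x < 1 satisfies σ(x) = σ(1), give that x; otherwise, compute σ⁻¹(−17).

Both pieces are strictly increasing (slopes 3 and 4), so each is injective on its own interval.
The left piece maps (−∞, 1) onto (−∞, −11); the right piece maps [1, ∞) onto [−19, ∞).
The union (−∞, −11) ∪ [−19, ∞) covers ℝ, so σ is surjective.
For the follow-up: the images overlap, so an x < 1 with σ(x) = σ(1) exists. σ(1) = −19; solving 3x − 14 = −19 for x < 1 gives x = (−19 + 14)/3 = −5/3.

-5/3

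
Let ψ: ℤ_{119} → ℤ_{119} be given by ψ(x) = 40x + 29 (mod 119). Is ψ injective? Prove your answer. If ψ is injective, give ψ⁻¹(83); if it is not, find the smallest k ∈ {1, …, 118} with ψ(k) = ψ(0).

43

Recall: ψ is injective when ψ(u) = ψ(v) forces u = v.
If ψ(u) = ψ(v), then 40u ≡ 40v (mod 119). Because gcd(40, 119) = 1, we may cancel 40 to get u ≡ v (mod 119).
So ψ is injective.
We now compute 40⁻¹ mod 119 explicitly. Euclid's algorithm: 119 = 2·40 + 39, 40 = 1·39 + 1; back-substituting gives 1 = 3·40 − 1·119, so 40⁻¹ ≡ 3 (mod 119).
Since ψ is injective, we find ψ⁻¹(83): we need 40x ≡ 83 − 29 ≡ 54 (mod 119). Using 40⁻¹ = 3: x ≡ 3·54 = 162 = 1·119 + 43, so x = 43.
Check: ψ(43) = 40·43 + 29 = 1749 = 14·119 + 83 ≡ 83 (mod 119).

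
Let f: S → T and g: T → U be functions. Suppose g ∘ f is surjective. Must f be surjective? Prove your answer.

No. Take S = {1, 2, 3}, T = {1, 2, 3, 4, 5}, U = {1}, f(a) = 1 for every a ∈ S, and g(b) = 1 for every b ∈ T.
Then g ∘ f is surjective onto {1}, but 5 ∈ T has no preimage under f, so f is not surjective.

not surjective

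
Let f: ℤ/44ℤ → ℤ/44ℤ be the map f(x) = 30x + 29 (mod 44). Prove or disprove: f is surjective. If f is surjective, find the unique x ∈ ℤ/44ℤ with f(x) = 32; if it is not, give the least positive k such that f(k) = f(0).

22

Since gcd(30, 44) = 2, we have 30x ≡ 0 (mod 2) for all x, so f(x) ≡ 1 (mod 2).
But 0 ≢ 1 (mod 2), so 0 ∈ ℤ/44ℤ has no preimage. So f is not surjective.
Since f is not surjective, we find the least positive k with f(k) = f(0): this means 30k ≡ 0 (mod 44), i.e. 44 ∣ 30k. Since gcd(30, 44) = 2, dividing through by 2 this holds exactly when 22 ∣ 15k, and as gcd(15, 22) = 1, exactly when 22 ∣ k.
The smallest positive such k is 22.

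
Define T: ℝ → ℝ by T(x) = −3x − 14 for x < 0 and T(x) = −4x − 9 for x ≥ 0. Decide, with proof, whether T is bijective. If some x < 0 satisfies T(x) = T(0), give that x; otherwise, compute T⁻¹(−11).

Both pieces are strictly decreasing (slopes −3 and −4), so each is injective on its own interval.
The left piece maps (−∞, 0) onto (−14, ∞); the right piece maps [0, ∞) onto (−∞, −9].
These images overlap. In particular T(0) = −9 (right piece), and solving −3x − 14 = −9 on the left piece gives x = −5/3 < 0.
So T(−5/3) = T(0) with −5/3 ≠ 0, and T is not injective, hence not bijective. This x = −5/3 is the requested value below 0.

-5/3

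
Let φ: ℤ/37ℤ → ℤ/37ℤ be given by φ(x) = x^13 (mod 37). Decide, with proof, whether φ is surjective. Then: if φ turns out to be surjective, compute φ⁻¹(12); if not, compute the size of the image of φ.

9

Since 37 is prime, the nonzero elements of ℤ/37ℤ form a cyclic group of order 36.
As gcd(13, 36) = 1, raising to the 13th power is a bijection on this group: if u^13 ≡ v^13 then (uv^{−1})^13 = 1, and the only element of order dividing gcd(13, 36) = 1 is 1, so u = v.
With φ(0) = 0 this makes φ injective on all of ℤ/37ℤ, hence bijective (finite equal-size domain and codomain). In particular φ is surjective.
Since φ is surjective, we find the preimage of 12. The inverse of x ↦ x^13 on (ℤ/37ℤ)^× is x ↦ x^25, because 13·25 = 325 = 9·36 + 1 ≡ 1 (mod 36) and x^{36} = 1 for x ≠ 0 (Fermat). So φ⁻¹(12) = 12^25 mod 37.
Repeated squaring mod 37: 12^1 ≡ 12, 12^2 ≡ 12² = 144 ≡ 33, 12^4 ≡ 33² = 1089 ≡ 16, 12^8 ≡ 16² = 256 ≡ 34, 12^16 ≡ 34² = 1156 ≡ 9. Since 25 = 16 + 8 + 1, 12^25 ≡ 9·34·12: 9·34 = 306 ≡ 10, then 10·12 = 120 ≡ 9. So 12^25 ≡ 9 (mod 37).
Hence φ⁻¹(12) = 9.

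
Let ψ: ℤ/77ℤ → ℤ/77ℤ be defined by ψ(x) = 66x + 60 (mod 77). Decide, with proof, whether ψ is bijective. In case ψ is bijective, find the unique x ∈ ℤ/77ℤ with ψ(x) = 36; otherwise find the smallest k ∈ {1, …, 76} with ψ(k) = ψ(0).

7

Recall that injectivity means: for all x_1, x_2 in the domain, ψ(x_1) = ψ(x_2) implies x_1 = x_2.
We have gcd(66, 77) = 11 > 1. Taking x_1 = 0 and x_2 = 7: ψ(0) = 60 and ψ(7) = 66·7 + 60 = 522 ≡ 60 (mod 77).
So ψ(0) = ψ(7) while 0 ≠ 7, therefore ψ is not injective, hence not bijective.
Since ψ is not bijective, we find the least positive k with ψ(k) = ψ(0): this means 66k ≡ 0 (mod 77), i.e. 77 ∣ 66k. Since gcd(66, 77) = 11, dividing through by 11 this holds exactly when 7 ∣ 6k, and as gcd(6, 7) = 1, exactly when 7 ∣ k.
The smallest positive such k is 7.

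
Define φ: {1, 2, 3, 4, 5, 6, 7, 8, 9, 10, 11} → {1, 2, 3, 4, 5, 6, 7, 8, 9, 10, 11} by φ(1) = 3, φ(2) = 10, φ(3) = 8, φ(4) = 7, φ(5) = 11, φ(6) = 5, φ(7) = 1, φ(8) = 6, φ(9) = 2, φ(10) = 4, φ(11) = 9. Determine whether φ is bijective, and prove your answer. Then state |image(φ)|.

The values 3, 10, 8, 7, 11, 5, 1, 6, 2, 4, 9 are a permutation of {1, 2, 3, 4, 5, 6, 7, 8, 9, 10, 11}: each element appears exactly once.
So φ is injective and surjective, hence bijective.
The image of φ is {1, 2, 3, 4, 5, 6, 7, 8, 9, 10, 11}, which has 11 elements.

11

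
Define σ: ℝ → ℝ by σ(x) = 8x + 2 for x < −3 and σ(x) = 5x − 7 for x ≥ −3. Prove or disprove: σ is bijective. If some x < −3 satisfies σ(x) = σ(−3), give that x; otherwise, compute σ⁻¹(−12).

-1

Both pieces are strictly increasing (slopes 8 and 5), so each is injective on its own interval.
The left piece maps (−∞, −3) onto (−∞, −22); the right piece maps [−3, ∞) onto [−22, ∞).
Since −22 = −22, the images partition ℝ: σ is injective and surjective, hence bijective.
Because the two images are disjoint, no x < −3 has σ(x) = σ(−3), so we compute σ⁻¹(−12): −12 lies in [−22, ∞), so solve 5x − 7 = −12: x = (−12 + 7)/5 = −1.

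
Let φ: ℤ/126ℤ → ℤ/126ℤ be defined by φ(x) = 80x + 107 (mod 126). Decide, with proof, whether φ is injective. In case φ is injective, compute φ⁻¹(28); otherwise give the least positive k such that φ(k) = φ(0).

By definition, φ is injective when φ(x_1) = φ(x_2) forces x_1 = x_2.
We have gcd(80, 126) = 2 > 1. Taking x_1 = 0 and x_2 = 63: φ(0) = 107 and φ(63) = 80·63 + 107 = 5147 ≡ 107 (mod 126).
So φ(0) = φ(63) while 0 ≠ 63, hence φ is not injective.
Since φ is not injective, we find the least positive k with φ(k) = φ(0): this means 80k ≡ 0 (mod 126), i.e. 126 ∣ 80k. Since gcd(80, 126) = 2, dividing through by 2 this holds exactly when 63 ∣ 40k, and as gcd(40, 63) = 1, exactly when 63 ∣ k.
The smallest positive such k is 63.

63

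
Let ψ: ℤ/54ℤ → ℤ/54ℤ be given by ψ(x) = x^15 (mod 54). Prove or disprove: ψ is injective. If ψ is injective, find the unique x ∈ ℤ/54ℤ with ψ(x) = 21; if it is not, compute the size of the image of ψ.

ψ(0) = 0^15 = 0.
ψ(6): Repeated squaring mod 54: 6^1 ≡ 6, 6^2 ≡ 6² = 36, 6^4 ≡ 36² = 1296 ≡ 0, 6^8 ≡ 0² = 0. Since 15 = 8 + 4 + 2 + 1, 6^15 ≡ 0·0·36·6: 0·0 = 0, then 0·36 = 0, then 0·6 = 0. So 6^15 ≡ 0 (mod 54).
So ψ(0) = ψ(6) = 0 while 0 ≠ 6, therefore ψ is not injective.
Since ψ is not injective, we determine |image(ψ)|. Computing x^15 mod 54 for each x (by repeated squaring, reducing mod 54 at every step), the values ψ(0), ψ(1), …, ψ(53) are: 0, 1, 44, 27, 46, 35, 0, 37, 26, 27, 28, 17, 0, 19, 8, 27, 10, 53, 0, 1, 44, 27, 46, 35, 0, 37, 26, 27, 28, 17, 0, 19, 8, 27, 10, 53, 0, 1, 44, 27, 46, 35, 0, 37, 26, 27, 28, 17, 0, 19, 8, 27, 10, 53.
The distinct values are {0, 1, 8, 10, 17, 19, 26, 27, 28, 35, 37, 44, 46, 53}; there are 14 of them.

14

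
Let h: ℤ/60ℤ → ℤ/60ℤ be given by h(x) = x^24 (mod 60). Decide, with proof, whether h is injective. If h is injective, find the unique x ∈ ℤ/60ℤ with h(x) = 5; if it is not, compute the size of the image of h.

8

h(2): Repeated squaring mod 60: 2^1 ≡ 2, 2^2 ≡ 2² = 4, 2^4 ≡ 4² = 16, 2^8 ≡ 16² = 256 ≡ 16, 2^16 ≡ 16² = 256 ≡ 16. Since 24 = 16 + 8, 2^24 ≡ 16·16: 16·16 = 256 ≡ 16. So 2^24 ≡ 16 (mod 60).
h(4): Repeated squaring mod 60: 4^1 ≡ 4, 4^2 ≡ 4² = 16, 4^4 ≡ 16² = 256 ≡ 16, 4^8 ≡ 16² = 256 ≡ 16, 4^16 ≡ 16² = 256 ≡ 16. Since 24 = 16 + 8, 4^24 ≡ 16·16: 16·16 = 256 ≡ 16. So 4^24 ≡ 16 (mod 60).
So h(2) = h(4) = 16 while 2 ≠ 4, so h is not injective.
Since h is not injective, we determine |image(h)|. Computing x^24 mod 60 for each x (by repeated squaring, reducing mod 60 at every step), the values h(0), h(1), …, h(59) are: 0, 1, 16, 21, 16, 25, 36, 1, 16, 21, 40, 1, 36, 1, 16, 45, 16, 1, 36, 1, 40, 21, 16, 1, 36, 25, 16, 21, 16, 1, 0, 1, 16, 21, 16, 25, 36, 1, 16, 21, 40, 1, 36, 1, 16, 45, 16, 1, 36, 1, 40, 21, 16, 1, 36, 25, 16, 21, 16, 1.
The distinct values are {0, 1, 16, 21, 25, 36, 40, 45}; there are 8 of them.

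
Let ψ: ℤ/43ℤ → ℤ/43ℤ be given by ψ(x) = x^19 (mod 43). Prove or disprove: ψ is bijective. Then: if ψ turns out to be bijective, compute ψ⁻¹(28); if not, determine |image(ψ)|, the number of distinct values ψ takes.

Since 43 is prime, the nonzero elements of ℤ/43ℤ form a cyclic group of order 42.
As gcd(19, 42) = 1, raising to the 19th power is a bijection on this group: if u^19 ≡ v^19 then (uv^{−1})^19 = 1, and the only element of order dividing gcd(19, 42) = 1 is 1, so u = v.
With ψ(0) = 0 this makes ψ injective on all of ℤ/43ℤ, hence bijective (finite equal-size domain and codomain). In particular ψ is bijective.
Since ψ is bijective, we find the preimage of 28. The inverse of x ↦ x^19 on (ℤ/43ℤ)^× is x ↦ x^31, because 19·31 = 589 = 14·42 + 1 ≡ 1 (mod 42) and x^{42} = 1 for x ≠ 0 (Fermat). So ψ⁻¹(28) = 28^31 mod 43.
Repeated squaring mod 43: 28^1 ≡ 28, 28^2 ≡ 28² = 784 ≡ 10, 28^4 ≡ 10² = 100 ≡ 14, 28^8 ≡ 14² = 196 ≡ 24, 28^16 ≡ 24² = 576 ≡ 17. Since 31 = 16 + 8 + 4 + 2 + 1, 28^31 ≡ 17·24·14·10·28: 17·24 = 408 ≡ 21, then 21·14 = 294 ≡ 36, then 36·10 = 360 ≡ 16, then 16·28 = 448 ≡ 18. So 28^31 ≡ 18 (mod 43).
Hence ψ⁻¹(28) = 18.

18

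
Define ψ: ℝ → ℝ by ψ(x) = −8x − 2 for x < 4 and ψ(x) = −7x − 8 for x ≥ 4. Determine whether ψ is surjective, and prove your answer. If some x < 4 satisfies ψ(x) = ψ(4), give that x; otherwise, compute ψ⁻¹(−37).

Both pieces are strictly decreasing (slopes −8 and −7), so each is injective on its own interval.
The left piece maps (−∞, 4) onto (−34, ∞); the right piece maps [4, ∞) onto (−∞, −36].
The union (−34, ∞) ∪ (−∞, −36] omits the interval between −34 and −36; in particular −34 has no preimage. So ψ is not surjective.
Because the two images are disjoint, no x < 4 has ψ(x) = ψ(4), so we compute ψ⁻¹(−37): −37 lies in (−∞, −36], so solve −7x − 8 = −37: x = (−37 + 8)/(−7) = 29/7.

29/7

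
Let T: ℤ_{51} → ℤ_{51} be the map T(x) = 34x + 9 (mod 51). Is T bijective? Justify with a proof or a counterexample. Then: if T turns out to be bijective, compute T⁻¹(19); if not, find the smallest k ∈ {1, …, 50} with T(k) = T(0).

3

We have gcd(34, 51) = 17 > 1. Taking x_1 = 0 and x_2 = 3: T(0) = 9 and T(3) = 34·3 + 9 = 111 ≡ 9 (mod 51).
So T(0) = T(3) while 0 ≠ 3, thus T is not injective, hence not bijective.
Since T is not bijective, we find the least positive k with T(k) = T(0): this means 34k ≡ 0 (mod 51), i.e. 51 ∣ 34k. Since gcd(34, 51) = 17, dividing through by 17 this holds exactly when 3 ∣ 2k, and as gcd(2, 3) = 1, exactly when 3 ∣ k.
The smallest positive such k is 3.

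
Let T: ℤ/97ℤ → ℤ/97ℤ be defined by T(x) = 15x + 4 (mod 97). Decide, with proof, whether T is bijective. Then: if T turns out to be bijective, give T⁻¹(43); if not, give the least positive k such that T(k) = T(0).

If T(u) = T(v), then 15u ≡ 15v (mod 97). Because gcd(15, 97) = 1, we may cancel 15 to get u ≡ v (mod 97).
We now compute 15⁻¹ mod 97 explicitly. Euclid's algorithm: 97 = 6·15 + 7, 15 = 2·7 + 1; back-substituting gives 1 = 13·15 − 2·97, so 15⁻¹ ≡ 13 (mod 97).
Then y ↦ 13(y − 4) is a two-sided inverse to T, so every y ∈ ℤ/97ℤ has a preimage.
So T is bijective.
Since T is bijective, we find T⁻¹(43): we need 15x ≡ 43 − 4 ≡ 39 (mod 97). Using 15⁻¹ = 13: x ≡ 13·39 = 507 = 5·97 + 22, so x = 22.
Check: T(22) = 15·22 + 4 = 334 = 3·97 + 43 ≡ 43 (mod 97).

22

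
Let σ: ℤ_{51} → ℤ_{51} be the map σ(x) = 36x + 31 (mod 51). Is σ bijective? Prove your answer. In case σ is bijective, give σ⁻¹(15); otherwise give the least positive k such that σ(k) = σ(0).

We have gcd(36, 51) = 3 > 1. Taking x_1 = 0 and x_2 = 17: σ(0) = 31 and σ(17) = 36·17 + 31 = 643 ≡ 31 (mod 51).
So σ(0) = σ(17) while 0 ≠ 17, so σ is not injective, hence not bijective.
Since σ is not bijective, we find the least positive k with σ(k) = σ(0): this means 36k ≡ 0 (mod 51), i.e. 51 ∣ 36k. Since gcd(36, 51) = 3, dividing through by 3 this holds exactly when 17 ∣ 12k, and as gcd(12, 17) = 1, exactly when 17 ∣ k.
The smallest positive such k is 17.

17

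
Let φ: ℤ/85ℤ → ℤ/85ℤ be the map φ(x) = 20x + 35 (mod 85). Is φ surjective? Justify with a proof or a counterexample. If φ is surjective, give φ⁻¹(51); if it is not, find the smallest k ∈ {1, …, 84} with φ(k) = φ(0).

Since gcd(20, 85) = 5, we have 20x ≡ 0 (mod 5) for all x, so φ(x) ≡ 0 (mod 5).
But 1 ≢ 0 (mod 5), so 1 ∈ ℤ/85ℤ has no preimage. Thus φ is not surjective.
Since φ is not surjective, we find the least positive k with φ(k) = φ(0): this means 20k ≡ 0 (mod 85), i.e. 85 ∣ 20k. Since gcd(20, 85) = 5, dividing through by 5 this holds exactly when 17 ∣ 4k, and as gcd(4, 17) = 1, exactly when 17 ∣ k.
The smallest positive such k is 17.

17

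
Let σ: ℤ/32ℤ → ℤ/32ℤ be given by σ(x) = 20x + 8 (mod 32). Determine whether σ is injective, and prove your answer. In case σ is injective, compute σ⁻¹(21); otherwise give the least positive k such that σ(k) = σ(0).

8

We have gcd(20, 32) = 4 > 1. Taking a = 0 and b = 8: σ(0) = 8 and σ(8) = 20·8 + 8 = 168 ≡ 8 (mod 32).
So σ(0) = σ(8) while 0 ≠ 8, so σ is not injective.
Since σ is not injective, we find the least positive k with σ(k) = σ(0): this means 20k ≡ 0 (mod 32), i.e. 32 ∣ 20k. Since gcd(20, 32) = 4, dividing through by 4 this holds exactly when 8 ∣ 5k, and as gcd(5, 8) = 1, exactly when 8 ∣ k.
The smallest positive such k is 8.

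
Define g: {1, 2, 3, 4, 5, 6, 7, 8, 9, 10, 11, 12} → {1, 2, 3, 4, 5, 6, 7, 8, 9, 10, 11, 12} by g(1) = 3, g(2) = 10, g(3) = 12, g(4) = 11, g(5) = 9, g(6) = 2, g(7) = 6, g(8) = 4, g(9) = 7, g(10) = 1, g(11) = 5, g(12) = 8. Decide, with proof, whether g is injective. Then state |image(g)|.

The values g(1), …, g(12) are 3, 10, 12, 11, 9, 2, 6, 4, 7, 1, 5, 8 — all distinct.
So g(s) = g(t) only when s = t, and g is injective.
The image of g is {1, 2, 3, 4, 5, 6, 7, 8, 9, 10, 11, 12}, which has 12 elements.

12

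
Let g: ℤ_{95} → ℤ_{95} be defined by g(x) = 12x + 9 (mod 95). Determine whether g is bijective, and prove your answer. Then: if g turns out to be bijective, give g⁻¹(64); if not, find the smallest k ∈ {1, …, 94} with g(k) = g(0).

60

If g(a) = g(b), then 12a ≡ 12b (mod 95). Because gcd(12, 95) = 1, we may cancel 12 to get a ≡ b (mod 95).
We now compute 12⁻¹ mod 95 explicitly. Euclid's algorithm: 95 = 7·12 + 11, 12 = 1·11 + 1; back-substituting gives 1 = 8·12 − 1·95, so 12⁻¹ ≡ 8 (mod 95).
Then y ↦ 8(y − 9) is a two-sided inverse to g, so every y ∈ ℤ_{95} has a preimage.
Thus g is bijective.
Since g is bijective, we compute g⁻¹(64): solve 12x + 9 ≡ 64 (mod 95), i.e. 12x ≡ 55 (mod 95).
Multiplying by 12⁻¹ = 8 gives x ≡ 8·55 = 440 = 4·95 + 60 ≡ 60 (mod 95).
Check: g(60) = 12·60 + 9 = 729 = 7·95 + 64 ≡ 64 (mod 95).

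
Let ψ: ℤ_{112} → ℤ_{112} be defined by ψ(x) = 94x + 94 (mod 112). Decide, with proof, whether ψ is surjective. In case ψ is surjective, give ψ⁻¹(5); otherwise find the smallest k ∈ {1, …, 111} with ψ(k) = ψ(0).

Recall that ψ is surjective if every y in the codomain equals ψ(x) for some x in the domain.
Since gcd(94, 112) = 2, we have 94x ≡ 0 (mod 2) for all x, so ψ(x) ≡ 0 (mod 2).
But 1 ≢ 0 (mod 2), so 1 ∈ ℤ_{112} has no preimage. Hence ψ is not surjective.
Since ψ is not surjective, we find the least positive k with ψ(k) = ψ(0): this means 94k ≡ 0 (mod 112), i.e. 112 ∣ 94k. Since gcd(94, 112) = 2, dividing through by 2 this holds exactly when 56 ∣ 47k, and as gcd(47, 56) = 1, exactly when 56 ∣ k.
The smallest positive such k is 56.

56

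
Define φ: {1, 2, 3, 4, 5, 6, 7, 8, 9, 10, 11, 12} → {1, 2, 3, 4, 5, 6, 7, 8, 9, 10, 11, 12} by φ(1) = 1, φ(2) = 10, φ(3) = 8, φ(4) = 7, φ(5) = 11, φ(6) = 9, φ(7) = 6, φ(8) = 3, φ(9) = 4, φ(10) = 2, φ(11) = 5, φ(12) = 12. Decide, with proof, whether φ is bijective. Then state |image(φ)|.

The values 1, 10, 8, 7, 11, 9, 6, 3, 4, 2, 5, 12 are a permutation of {1, 2, 3, 4, 5, 6, 7, 8, 9, 10, 11, 12}: each element appears exactly once.
So φ is injective and surjective, hence bijective.
The image of φ is {1, 2, 3, 4, 5, 6, 7, 8, 9, 10, 11, 12}, which has 12 elements.

12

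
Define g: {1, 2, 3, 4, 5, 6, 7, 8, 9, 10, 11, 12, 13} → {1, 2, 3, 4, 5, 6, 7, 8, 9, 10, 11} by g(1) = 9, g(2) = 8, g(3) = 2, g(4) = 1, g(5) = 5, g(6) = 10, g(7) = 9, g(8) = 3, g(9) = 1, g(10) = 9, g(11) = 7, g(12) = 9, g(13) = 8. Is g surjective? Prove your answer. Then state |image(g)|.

8

No element maps to 4, so g is not surjective.
The image of g is {1, 2, 3, 5, 7, 8, 9, 10}, which has 8 elements.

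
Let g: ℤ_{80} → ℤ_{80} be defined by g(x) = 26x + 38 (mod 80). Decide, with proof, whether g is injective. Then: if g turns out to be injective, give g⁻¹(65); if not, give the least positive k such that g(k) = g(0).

Recall: g is injective if g(a) = g(b) implies a = b.
We have gcd(26, 80) = 2 > 1. Taking a = 0 and b = 40: g(0) = 38 and g(40) = 26·40 + 38 = 1078 ≡ 38 (mod 80).
So g(0) = g(40) while 0 ≠ 40, so g is not injective.
Since g is not injective, we find the least positive k with g(k) = g(0): this means 26k ≡ 0 (mod 80), i.e. 80 ∣ 26k. Since gcd(26, 80) = 2, dividing through by 2 this holds exactly when 40 ∣ 13k, and as gcd(13, 40) = 1, exactly when 40 ∣ k.
The smallest positive such k is 40.

40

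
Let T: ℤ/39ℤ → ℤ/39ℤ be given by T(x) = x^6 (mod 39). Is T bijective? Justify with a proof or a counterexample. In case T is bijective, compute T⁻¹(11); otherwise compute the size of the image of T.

T(1) = 1^6 = 1.
T(4): Repeated squaring mod 39: 4^1 ≡ 4, 4^2 ≡ 4² = 16, 4^4 ≡ 16² = 256 ≡ 22. Since 6 = 4 + 2, 4^6 ≡ 22·16: 22·16 = 352 ≡ 1. So 4^6 ≡ 1 (mod 39).
So T(1) = T(4) = 1 while 1 ≠ 4, thus T is not injective, hence not bijective.
Since T is not bijective, we determine |image(T)|. Computing x^6 mod 39 for each x (by repeated squaring, reducing mod 39 at every step), the values T(0), T(1), …, T(38) are: 0, 1, 25, 27, 1, 25, 12, 25, 25, 27, 1, 25, 27, 13, 1, 12, 1, 1, 12, 25, 25, 12, 1, 1, 12, 1, 13, 27, 25, 1, 27, 25, 25, 12, 25, 1, 27, 25, 1.
The distinct values are {0, 1, 12, 13, 25, 27}; there are 6 of them.

6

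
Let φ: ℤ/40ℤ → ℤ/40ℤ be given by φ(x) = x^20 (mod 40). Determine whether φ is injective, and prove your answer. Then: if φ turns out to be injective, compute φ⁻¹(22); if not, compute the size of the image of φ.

4

φ(1) = 1^20 = 1.
φ(3): Repeated squaring mod 40: 3^1 ≡ 3, 3^2 ≡ 3² = 9, 3^4 ≡ 9² = 81 ≡ 1, 3^8 ≡ 1² = 1, 3^16 ≡ 1² = 1. Since 20 = 16 + 4, 3^20 ≡ 1·1: 1·1 = 1. So 3^20 ≡ 1 (mod 40).
So φ(1) = φ(3) = 1 while 1 ≠ 3, so φ is not injective.
Since φ is not injective, we determine |image(φ)|. Computing x^20 mod 40 for each x (by repeated squaring, reducing mod 40 at every step), the values φ(0), φ(1), …, φ(39) are: 0, 1, 16, 1, 16, 25, 16, 1, 16, 1, 0, 1, 16, 1, 16, 25, 16, 1, 16, 1, 0, 1, 16, 1, 16, 25, 16, 1, 16, 1, 0, 1, 16, 1, 16, 25, 16, 1, 16, 1.
The distinct values are {0, 1, 16, 25}; there are 4 of them.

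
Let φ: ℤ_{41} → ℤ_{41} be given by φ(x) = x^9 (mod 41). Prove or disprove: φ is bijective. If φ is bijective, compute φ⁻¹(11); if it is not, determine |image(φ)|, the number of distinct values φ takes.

12

Since 41 is prime, the nonzero elements of ℤ_{41} form a cyclic group of order 40.
As gcd(9, 40) = 1, raising to the 9th power is a bijection on this group: if a^9 ≡ b^9 then (ab^{−1})^9 = 1, and the only element of order dividing gcd(9, 40) = 1 is 1, so a = b.
With φ(0) = 0 this makes φ injective on all of ℤ_{41}, hence bijective (finite equal-size domain and codomain). In particular φ is bijective.
Since φ is bijective, we find the preimage of 11. The inverse of x ↦ x^9 on (ℤ_{41})^× is x ↦ x^9, because 9·9 = 81 = 2·40 + 1 ≡ 1 (mod 40) and x^{40} = 1 for x ≠ 0 (Fermat). So φ⁻¹(11) = 11^9 mod 41.
Repeated squaring mod 41: 11^1 ≡ 11, 11^2 ≡ 11² = 121 ≡ 39, 11^4 ≡ 39² = 1521 ≡ 4, 11^8 ≡ 4² = 16. Since 9 = 8 + 1, 11^9 ≡ 16·11: 16·11 = 176 ≡ 12. So 11^9 ≡ 12 (mod 41).
Hence φ⁻¹(11) = 12.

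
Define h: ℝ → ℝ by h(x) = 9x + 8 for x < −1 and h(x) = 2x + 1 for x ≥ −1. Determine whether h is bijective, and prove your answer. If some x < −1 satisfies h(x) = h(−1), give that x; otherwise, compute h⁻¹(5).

2

Both pieces are strictly increasing (slopes 9 and 2), so each is injective on its own interval.
The left piece maps (−∞, −1) onto (−∞, −1); the right piece maps [−1, ∞) onto [−1, ∞).
Since −1 = −1, the images partition ℝ: h is injective and surjective, hence bijective.
Because the two images are disjoint, no x < −1 has h(x) = h(−1), so we compute h⁻¹(5): 5 lies in [−1, ∞), so solve 2x + 1 = 5: x = (5 − 1)/2 = 2.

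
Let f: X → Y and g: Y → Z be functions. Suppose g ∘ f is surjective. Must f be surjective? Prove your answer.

No. Take X = {0, 1, 2}, Y = {0, 1, 2, 3}, Z = {0}, f(a) = 0 for every a ∈ X, and g(b) = 0 for every b ∈ Y.
Then g ∘ f is surjective onto {0}, but 3 ∈ Y has no preimage under f, so f is not surjective.

not surjective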